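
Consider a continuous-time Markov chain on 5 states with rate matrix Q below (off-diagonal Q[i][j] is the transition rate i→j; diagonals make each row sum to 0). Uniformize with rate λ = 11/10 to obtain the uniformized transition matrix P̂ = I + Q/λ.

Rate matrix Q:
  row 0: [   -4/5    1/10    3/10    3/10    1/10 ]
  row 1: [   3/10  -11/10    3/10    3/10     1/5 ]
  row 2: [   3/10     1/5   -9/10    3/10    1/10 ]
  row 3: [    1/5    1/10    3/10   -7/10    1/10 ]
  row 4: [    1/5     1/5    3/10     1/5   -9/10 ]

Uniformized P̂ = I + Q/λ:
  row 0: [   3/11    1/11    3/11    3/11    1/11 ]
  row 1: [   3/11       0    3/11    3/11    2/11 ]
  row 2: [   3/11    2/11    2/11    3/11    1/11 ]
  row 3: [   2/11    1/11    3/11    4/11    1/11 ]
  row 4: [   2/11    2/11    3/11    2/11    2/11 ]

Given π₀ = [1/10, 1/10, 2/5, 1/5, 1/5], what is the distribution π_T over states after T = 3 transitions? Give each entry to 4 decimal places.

t=0: π = [0.1000, 0.1000, 0.4000, 0.2000, 0.2000]
t=1: π = [0.2364, 0.1364, 0.2364, 0.2727, 0.1182]
t=2: π = [0.2372, 0.1107, 0.2512, 0.2868, 0.1140]
t=3: π = [0.2363, 0.1140, 0.2499, 0.2884, 0.1113]

π = [0.2363, 0.1140, 0.2499, 0.2884, 0.1113]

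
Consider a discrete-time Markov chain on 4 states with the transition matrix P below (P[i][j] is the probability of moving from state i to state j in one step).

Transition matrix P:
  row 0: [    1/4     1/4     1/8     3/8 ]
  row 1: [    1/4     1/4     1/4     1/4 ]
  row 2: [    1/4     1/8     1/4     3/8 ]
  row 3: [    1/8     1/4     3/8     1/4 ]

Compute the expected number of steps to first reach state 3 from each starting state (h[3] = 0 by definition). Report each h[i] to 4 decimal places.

h = [2.8861, 3.2405, 2.8354, 0.0000]

First-step conditioning: h[3] = 0; for i ≠ 3, h[i] = 1 + Σ_k P[i][k]·h[k].
  h[0] = 1 + 1/4·h[0] + 1/4·h[1] + 1/8·h[2]
  h[1] = 1 + 1/4·h[0] + 1/4·h[1] + 1/4·h[2]
  h[2] = 1 + 1/4·h[0] + 1/8·h[1] + 1/4·h[2]
Solving the 3×3 linear system over states ≠ 3 gives exactly h = [228/79, 256/79, 224/79, 0] (h[3] = 0 is the target).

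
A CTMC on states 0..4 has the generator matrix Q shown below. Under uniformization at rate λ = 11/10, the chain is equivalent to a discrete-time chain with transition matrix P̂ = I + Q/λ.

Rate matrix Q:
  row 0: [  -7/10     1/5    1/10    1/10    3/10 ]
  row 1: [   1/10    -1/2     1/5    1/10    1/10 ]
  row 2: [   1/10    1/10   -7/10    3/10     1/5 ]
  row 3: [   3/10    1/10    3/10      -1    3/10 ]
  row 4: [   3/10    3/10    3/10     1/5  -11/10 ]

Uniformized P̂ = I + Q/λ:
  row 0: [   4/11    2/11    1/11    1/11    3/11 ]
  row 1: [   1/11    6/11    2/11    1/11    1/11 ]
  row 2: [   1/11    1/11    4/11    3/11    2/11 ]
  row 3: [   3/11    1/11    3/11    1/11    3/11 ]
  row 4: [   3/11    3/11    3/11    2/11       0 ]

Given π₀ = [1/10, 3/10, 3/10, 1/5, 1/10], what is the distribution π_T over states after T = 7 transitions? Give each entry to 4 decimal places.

π = [0.2024, 0.2541, 0.2341, 0.1481, 0.1613]

t=0: π = [0.1000, 0.3000, 0.3000, 0.2000, 0.1000]
t=1: π = [0.1727, 0.2545, 0.2545, 0.1545, 0.1636]
t=2: π = [0.1959, 0.2521, 0.2413, 0.1521, 0.1587]
t=3: π = [0.2008, 0.2521, 0.2361, 0.1492, 0.1617]
t=4: π = [0.2022, 0.2532, 0.2348, 0.1485, 0.1613]
t=5: π = [0.2024, 0.2537, 0.2343, 0.1483, 0.1614]
t=6: π = [0.2024, 0.2540, 0.2342, 0.1482, 0.1613]
t=7: π = [0.2024, 0.2541, 0.2341, 0.1481, 0.1613]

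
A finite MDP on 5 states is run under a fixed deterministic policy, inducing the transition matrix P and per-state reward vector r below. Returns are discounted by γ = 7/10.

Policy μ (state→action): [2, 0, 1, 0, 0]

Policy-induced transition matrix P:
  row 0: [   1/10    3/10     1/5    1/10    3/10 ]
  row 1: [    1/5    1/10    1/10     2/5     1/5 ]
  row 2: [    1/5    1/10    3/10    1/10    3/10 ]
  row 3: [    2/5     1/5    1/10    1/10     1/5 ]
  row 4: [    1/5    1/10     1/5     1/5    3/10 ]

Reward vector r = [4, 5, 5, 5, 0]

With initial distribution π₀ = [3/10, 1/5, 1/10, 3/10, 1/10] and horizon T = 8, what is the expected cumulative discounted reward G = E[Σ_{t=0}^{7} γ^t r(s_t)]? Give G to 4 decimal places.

t=0: π = [0.3000, 0.2000, 0.1000, 0.3000, 0.1000], E[r] = 4.2000, γ^t·E[r] = 4.200000, running G = 4.200000
t=1: π = [0.2300, 0.1900, 0.1600, 0.1700, 0.2500], E[r] = 3.5200, γ^t·E[r] = 2.464000, running G = 6.664000
t=2: π = [0.2110, 0.1630, 0.1800, 0.1820, 0.2640], E[r] = 3.4690, γ^t·E[r] = 1.699810, running G = 8.363810
t=3: π = [0.2153, 0.1604, 0.1835, 0.1753, 0.2655], E[r] = 3.4572, γ^t·E[r] = 1.185820, running G = 9.549630
t=4: π = [0.2135, 0.1606, 0.1848, 0.1747, 0.2664], E[r] = 3.4543, γ^t·E[r] = 0.829382, running G = 10.379012
t=5: π = [0.2136, 0.1602, 0.1850, 0.1748, 0.2665], E[r] = 3.4540, γ^t·E[r] = 0.580522, running G = 10.959534
t=6: π = [0.2136, 0.1602, 0.1850, 0.1747, 0.2665], E[r] = 3.4539, γ^t·E[r] = 0.406347, running G = 11.365881
t=7: π = [0.2136, 0.1602, 0.1850, 0.1747, 0.2665], E[r] = 3.4539, γ^t·E[r] = 0.284441, running G = 11.650322

G = 11.6503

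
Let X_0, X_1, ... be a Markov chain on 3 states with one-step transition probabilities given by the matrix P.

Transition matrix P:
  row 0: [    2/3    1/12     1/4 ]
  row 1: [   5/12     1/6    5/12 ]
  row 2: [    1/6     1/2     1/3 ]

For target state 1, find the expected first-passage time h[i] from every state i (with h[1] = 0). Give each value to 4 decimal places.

First-step conditioning: h[1] = 0; for i ≠ 1, h[i] = 1 + Σ_k P[i][k]·h[k].
  h[0] = 1 + 2/3·h[0] + 1/4·h[2]
  h[2] = 1 + 1/6·h[0] + 1/3·h[2]
Solving the 2×2 linear system over states ≠ 1 gives exactly h = [66/13, 0, 36/13] (h[1] = 0 is the target).

h = [5.0769, 0.0000, 2.7692]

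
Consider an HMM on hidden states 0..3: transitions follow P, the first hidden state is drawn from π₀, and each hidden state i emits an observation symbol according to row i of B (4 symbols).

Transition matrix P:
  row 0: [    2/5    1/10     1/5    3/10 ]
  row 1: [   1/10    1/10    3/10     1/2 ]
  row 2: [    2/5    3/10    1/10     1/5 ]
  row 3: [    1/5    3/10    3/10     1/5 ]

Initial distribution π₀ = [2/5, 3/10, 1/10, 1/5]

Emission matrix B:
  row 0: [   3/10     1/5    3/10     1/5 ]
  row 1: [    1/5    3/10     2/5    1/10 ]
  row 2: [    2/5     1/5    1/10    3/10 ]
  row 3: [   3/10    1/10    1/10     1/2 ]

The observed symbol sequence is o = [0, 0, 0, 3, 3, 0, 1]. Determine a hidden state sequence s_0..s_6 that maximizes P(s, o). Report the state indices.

t=0: δ = [1.200e-01, 6.000e-02, 4.000e-02, 6.000e-02]  (obs o_0=0)
t=1: δ = [1.440e-02, 3.600e-03, 9.600e-03, 1.080e-02]  ψ = [0, 3, 0, 0]  (obs o_1=0)
t=2: δ = [1.728e-03, 6.480e-04, 1.296e-03, 1.296e-03]  ψ = [0, 3, 3, 0]  (obs o_2=0)
t=3: δ = [1.382e-04, 3.888e-05, 1.166e-04, 2.592e-04]  ψ = [0, 2, 3, 0]  (obs o_3=3)
t=4: δ = [1.106e-05, 7.776e-06, 2.333e-05, 2.592e-05]  ψ = [0, 3, 3, 3]  (obs o_4=3)
t=5: δ = [2.799e-06, 1.555e-06, 3.110e-06, 1.555e-06]  ψ = [2, 3, 3, 3]  (obs o_5=0)
t=6: δ = [2.488e-07, 2.799e-07, 1.120e-07, 8.398e-08]  ψ = [2, 2, 0, 0]  (obs o_6=1)
backtrack: best end state = 1; path = [0, 0, 0, 3, 3, 2, 1]

path = [0, 0, 0, 3, 3, 2, 1]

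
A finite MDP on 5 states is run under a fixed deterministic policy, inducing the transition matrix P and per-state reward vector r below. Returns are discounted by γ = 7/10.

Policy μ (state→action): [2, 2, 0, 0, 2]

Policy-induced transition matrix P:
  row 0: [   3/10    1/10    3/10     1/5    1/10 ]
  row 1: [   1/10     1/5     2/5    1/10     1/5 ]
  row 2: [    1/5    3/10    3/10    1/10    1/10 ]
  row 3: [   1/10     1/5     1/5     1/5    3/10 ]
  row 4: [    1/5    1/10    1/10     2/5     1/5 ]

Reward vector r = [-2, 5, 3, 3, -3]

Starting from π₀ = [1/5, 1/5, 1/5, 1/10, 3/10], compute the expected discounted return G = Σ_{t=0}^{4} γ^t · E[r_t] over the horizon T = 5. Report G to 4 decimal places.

t=0: π = [0.2000, 0.2000, 0.2000, 0.1000, 0.3000], E[r] = 0.6000, γ^t·E[r] = 0.600000, running G = 0.600000
t=1: π = [0.1900, 0.1700, 0.2500, 0.2200, 0.1700], E[r] = 1.3700, γ^t·E[r] = 0.959000, running G = 1.559000
t=2: π = [0.1800, 0.1890, 0.2610, 0.1920, 0.1780], E[r] = 1.4100, γ^t·E[r] = 0.690900, running G = 2.249900
t=3: π = [0.1799, 0.1903, 0.2641, 0.1906, 0.1751], E[r] = 1.4305, γ^t·E[r] = 0.490662, running G = 2.740562
t=4: π = [0.1799, 0.1909, 0.2650, 0.1896, 0.1747], E[r] = 1.4344, γ^t·E[r] = 0.344390, running G = 3.084951

G = 3.0850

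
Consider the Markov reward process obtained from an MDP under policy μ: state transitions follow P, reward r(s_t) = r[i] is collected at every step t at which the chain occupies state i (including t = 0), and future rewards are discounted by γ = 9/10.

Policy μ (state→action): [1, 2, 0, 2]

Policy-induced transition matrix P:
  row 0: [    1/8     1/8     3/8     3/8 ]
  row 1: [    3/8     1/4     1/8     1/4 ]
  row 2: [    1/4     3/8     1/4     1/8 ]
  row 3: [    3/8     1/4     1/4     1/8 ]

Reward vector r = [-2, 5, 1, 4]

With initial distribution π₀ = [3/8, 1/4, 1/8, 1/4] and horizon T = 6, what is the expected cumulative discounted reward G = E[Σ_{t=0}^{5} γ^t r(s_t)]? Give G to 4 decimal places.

t=0: π = [0.3750, 0.2500, 0.1250, 0.2500], E[r] = 1.6250, γ^t·E[r] = 1.625000, running G = 1.625000
t=1: π = [0.2656, 0.2188, 0.2656, 0.2500], E[r] = 1.8281, γ^t·E[r] = 1.645313, running G = 3.270313
t=2: π = [0.2754, 0.2500, 0.2559, 0.2188], E[r] = 1.8301, γ^t·E[r] = 1.482363, running G = 4.752676
t=3: π = [0.2742, 0.2476, 0.2532, 0.2251], E[r] = 1.8430, γ^t·E[r] = 1.343560, running G = 6.096236
t=4: π = [0.2748, 0.2474, 0.2533, 0.2245], E[r] = 1.8385, γ^t·E[r] = 1.206261, running G = 7.302496
t=5: π = [0.2746, 0.2473, 0.2534, 0.2246], E[r] = 1.8392, γ^t·E[r] = 1.086051, running G = 8.388547

G = 8.3885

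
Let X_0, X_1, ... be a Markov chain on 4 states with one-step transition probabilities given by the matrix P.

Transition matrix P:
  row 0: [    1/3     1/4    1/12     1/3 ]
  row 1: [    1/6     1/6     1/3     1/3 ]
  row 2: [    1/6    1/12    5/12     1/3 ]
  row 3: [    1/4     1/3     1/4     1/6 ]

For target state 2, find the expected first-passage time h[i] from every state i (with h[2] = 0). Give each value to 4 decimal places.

h = [5.1509, 3.9623, 0.0000, 4.3302]

First-step conditioning: h[2] = 0; for i ≠ 2, h[i] = 1 + Σ_k P[i][k]·h[k].
  h[0] = 1 + 1/3·h[0] + 1/4·h[1] + 1/3·h[3]
  h[1] = 1 + 1/6·h[0] + 1/6·h[1] + 1/3·h[3]
  h[3] = 1 + 1/4·h[0] + 1/3·h[1] + 1/6·h[3]
Solving the 3×3 linear system over states ≠ 2 gives exactly h = [273/53, 210/53, 0, 459/106] (h[2] = 0 is the target).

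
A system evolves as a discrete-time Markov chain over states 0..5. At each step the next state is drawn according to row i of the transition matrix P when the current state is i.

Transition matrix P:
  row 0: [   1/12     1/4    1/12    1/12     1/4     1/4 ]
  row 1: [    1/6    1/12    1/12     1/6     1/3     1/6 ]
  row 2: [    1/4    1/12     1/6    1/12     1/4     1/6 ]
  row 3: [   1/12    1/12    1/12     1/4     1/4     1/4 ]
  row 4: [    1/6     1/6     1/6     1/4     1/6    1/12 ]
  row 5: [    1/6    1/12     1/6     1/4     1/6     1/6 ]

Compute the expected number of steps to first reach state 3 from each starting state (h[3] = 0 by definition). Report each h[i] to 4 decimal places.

First-step conditioning: h[3] = 0; for i ≠ 3, h[i] = 1 + Σ_k P[i][k]·h[k].
  h[0] = 1 + 1/12·h[0] + 1/4·h[1] + 1/12·h[2] + 1/4·h[4] + 1/4·h[5]
  h[1] = 1 + 1/6·h[0] + 1/12·h[1] + 1/12·h[2] + 1/3·h[4] + 1/6·h[5]
  h[2] = 1 + 1/4·h[0] + 1/12·h[1] + 1/6·h[2] + 1/4·h[4] + 1/6·h[5]
  h[4] = 1 + 1/6·h[0] + 1/6·h[1] + 1/6·h[2] + 1/6·h[4] + 1/12·h[5]
  h[5] = 1 + 1/6·h[0] + 1/12·h[1] + 1/6·h[2] + 1/6·h[4] + 1/6·h[5]
Solving the 5×5 linear system over states ≠ 3 gives exactly h = [25707/4201, 23880/4201, 26346/4201, 0, 22461/4201, 22332/4201] (h[3] = 0 is the target).

h = [6.1193, 5.6844, 6.2714, 0.0000, 5.3466, 5.3159]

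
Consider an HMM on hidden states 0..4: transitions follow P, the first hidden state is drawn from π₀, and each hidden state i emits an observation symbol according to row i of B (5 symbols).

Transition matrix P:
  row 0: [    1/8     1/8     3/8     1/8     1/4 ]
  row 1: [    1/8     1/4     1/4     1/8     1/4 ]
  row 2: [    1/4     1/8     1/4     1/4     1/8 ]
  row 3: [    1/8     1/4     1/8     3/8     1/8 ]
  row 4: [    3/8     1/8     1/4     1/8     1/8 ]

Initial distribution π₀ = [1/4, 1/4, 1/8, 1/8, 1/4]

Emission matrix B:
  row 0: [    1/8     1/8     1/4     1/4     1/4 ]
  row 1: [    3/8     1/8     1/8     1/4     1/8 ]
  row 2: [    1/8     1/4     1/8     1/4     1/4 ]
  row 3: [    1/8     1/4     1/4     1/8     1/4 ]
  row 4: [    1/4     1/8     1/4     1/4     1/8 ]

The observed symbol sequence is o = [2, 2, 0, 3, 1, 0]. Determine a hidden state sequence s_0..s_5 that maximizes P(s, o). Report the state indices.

t=0: δ = [6.250e-02, 3.125e-02, 1.562e-02, 3.125e-02, 6.250e-02]  (obs o_0=2)
t=1: δ = [5.859e-03, 9.766e-04, 2.930e-03, 2.930e-03, 3.906e-03]  ψ = [4, 0, 0, 3, 0]  (obs o_1=2)
t=2: δ = [1.831e-04, 2.747e-04, 2.747e-04, 1.373e-04, 3.662e-04]  ψ = [4, 0, 0, 3, 0]  (obs o_2=0)
t=3: δ = [3.433e-05, 1.717e-05, 2.289e-05, 8.583e-06, 1.717e-05]  ψ = [4, 1, 4, 2, 1]  (obs o_3=3)
t=4: δ = [8.047e-07, 5.364e-07, 3.219e-06, 1.431e-06, 1.073e-06]  ψ = [4, 0, 0, 2, 0]  (obs o_4=1)
t=5: δ = [1.006e-07, 1.509e-07, 1.006e-07, 1.006e-07, 1.006e-07]  ψ = [2, 2, 2, 2, 2]  (obs o_5=0)
backtrack: best end state = 1; path = [4, 0, 4, 0, 2, 1]

path = [4, 0, 4, 0, 2, 1]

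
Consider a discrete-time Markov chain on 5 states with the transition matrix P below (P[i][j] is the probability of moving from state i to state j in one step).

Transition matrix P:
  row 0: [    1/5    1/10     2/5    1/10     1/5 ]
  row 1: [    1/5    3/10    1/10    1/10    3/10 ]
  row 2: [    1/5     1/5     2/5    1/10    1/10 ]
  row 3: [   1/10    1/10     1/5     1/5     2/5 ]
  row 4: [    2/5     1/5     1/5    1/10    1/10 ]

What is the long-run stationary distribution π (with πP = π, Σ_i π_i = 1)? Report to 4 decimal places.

Balance equations π_j = Σ_i π_i·P[i][j]:
  π_0 = 1/5·π_0 + 1/5·π_1 + 1/5·π_2 + 1/10·π_3 + 2/5·π_4
  π_1 = 1/10·π_0 + 3/10·π_1 + 1/5·π_2 + 1/10·π_3 + 1/5·π_4
  π_2 = 2/5·π_0 + 1/10·π_1 + 2/5·π_2 + 1/5·π_3 + 1/5·π_4
  π_3 = 1/10·π_0 + 1/10·π_1 + 1/10·π_2 + 1/5·π_3 + 1/10·π_4
  normalize: π_0 + π_1 + π_2 + π_3 + π_4 = 1
Solving the linear system gives exactly π = [907/3987, 736/3987, 2263/7974, 1/9, 171/886].

π = [0.2275, 0.1846, 0.2838, 0.1111, 0.1930]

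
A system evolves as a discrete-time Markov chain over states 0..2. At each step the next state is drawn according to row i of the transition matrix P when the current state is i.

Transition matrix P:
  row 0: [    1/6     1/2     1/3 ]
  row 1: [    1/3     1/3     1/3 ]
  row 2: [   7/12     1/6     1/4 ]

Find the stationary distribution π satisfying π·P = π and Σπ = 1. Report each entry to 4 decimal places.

π = [0.3516, 0.3407, 0.3077]

Balance equations π_j = Σ_i π_i·P[i][j]:
  π_0 = 1/6·π_0 + 1/3·π_1 + 7/12·π_2
  π_1 = 1/2·π_0 + 1/3·π_1 + 1/6·π_2
  normalize: π_0 + π_1 + π_2 = 1
Solving the linear system gives exactly π = [32/91, 31/91, 4/13].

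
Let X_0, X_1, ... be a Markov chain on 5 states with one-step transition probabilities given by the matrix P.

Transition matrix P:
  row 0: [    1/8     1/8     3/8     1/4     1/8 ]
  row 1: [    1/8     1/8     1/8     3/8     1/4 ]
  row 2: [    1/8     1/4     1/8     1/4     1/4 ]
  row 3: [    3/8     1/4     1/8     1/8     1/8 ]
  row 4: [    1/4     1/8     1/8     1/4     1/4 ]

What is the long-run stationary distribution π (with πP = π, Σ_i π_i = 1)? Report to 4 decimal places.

π = [0.2097, 0.1774, 0.1774, 0.2419, 0.1935]

Balance equations π_j = Σ_i π_i·P[i][j]:
  π_0 = 1/8·π_0 + 1/8·π_1 + 1/8·π_2 + 3/8·π_3 + 1/4·π_4
  π_1 = 1/8·π_0 + 1/8·π_1 + 1/4·π_2 + 1/4·π_3 + 1/8·π_4
  π_2 = 3/8·π_0 + 1/8·π_1 + 1/8·π_2 + 1/8·π_3 + 1/8·π_4
  π_3 = 1/4·π_0 + 3/8·π_1 + 1/4·π_2 + 1/8·π_3 + 1/4·π_4
  normalize: π_0 + π_1 + π_2 + π_3 + π_4 = 1
Solving the linear system gives exactly π = [13/62, 11/62, 11/62, 15/62, 6/31].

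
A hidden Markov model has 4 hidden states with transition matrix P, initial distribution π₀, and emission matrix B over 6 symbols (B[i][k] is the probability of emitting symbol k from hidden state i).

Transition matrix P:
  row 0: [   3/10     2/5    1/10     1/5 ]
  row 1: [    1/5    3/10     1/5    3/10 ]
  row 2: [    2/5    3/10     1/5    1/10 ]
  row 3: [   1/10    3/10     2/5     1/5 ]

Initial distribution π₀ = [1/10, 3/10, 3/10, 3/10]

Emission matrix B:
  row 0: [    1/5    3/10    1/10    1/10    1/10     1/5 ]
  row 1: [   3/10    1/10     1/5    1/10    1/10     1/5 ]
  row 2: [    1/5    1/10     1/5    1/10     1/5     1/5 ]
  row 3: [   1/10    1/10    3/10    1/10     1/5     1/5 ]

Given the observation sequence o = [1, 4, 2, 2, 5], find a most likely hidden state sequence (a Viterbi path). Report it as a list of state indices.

path = [3, 2, 1, 3, 2]

t=0: δ = [3.000e-02, 3.000e-02, 3.000e-02, 3.000e-02]  (obs o_0=1)
t=1: δ = [1.200e-03, 1.200e-03, 2.400e-03, 1.800e-03]  ψ = [2, 0, 3, 1]  (obs o_1=4)
t=2: δ = [9.600e-05, 1.440e-04, 1.440e-04, 1.080e-04]  ψ = [2, 2, 3, 1]  (obs o_2=2)
t=3: δ = [5.760e-06, 8.640e-06, 8.640e-06, 1.296e-05]  ψ = [2, 1, 3, 1]  (obs o_3=2)
t=4: δ = [6.912e-07, 7.776e-07, 1.037e-06, 5.184e-07]  ψ = [2, 3, 3, 1]  (obs o_4=5)
backtrack: best end state = 2; path = [3, 2, 1, 3, 2]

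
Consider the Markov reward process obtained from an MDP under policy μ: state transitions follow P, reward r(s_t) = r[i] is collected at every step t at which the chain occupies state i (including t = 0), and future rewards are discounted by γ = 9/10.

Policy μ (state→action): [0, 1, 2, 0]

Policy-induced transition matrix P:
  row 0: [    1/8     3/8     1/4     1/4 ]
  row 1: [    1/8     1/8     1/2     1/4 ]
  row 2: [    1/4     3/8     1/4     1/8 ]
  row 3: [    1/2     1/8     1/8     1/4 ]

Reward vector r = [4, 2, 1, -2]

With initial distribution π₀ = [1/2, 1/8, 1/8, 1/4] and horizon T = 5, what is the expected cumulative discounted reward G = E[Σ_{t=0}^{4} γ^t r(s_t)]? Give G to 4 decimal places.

G = 5.9581

t=0: π = [0.5000, 0.1250, 0.1250, 0.2500], E[r] = 1.8750, γ^t·E[r] = 1.875000, running G = 1.875000
t=1: π = [0.2344, 0.2813, 0.2500, 0.2344], E[r] = 1.2813, γ^t·E[r] = 1.153125, running G = 3.028125
t=2: π = [0.2441, 0.2461, 0.2910, 0.2188], E[r] = 1.3223, γ^t·E[r] = 1.071035, running G = 4.099160
t=3: π = [0.2434, 0.2588, 0.2842, 0.2136], E[r] = 1.3481, γ^t·E[r] = 0.982797, running G = 5.081958
t=4: π = [0.2406, 0.2569, 0.2880, 0.2145], E[r] = 1.3354, γ^t·E[r] = 0.876128, running G = 5.958086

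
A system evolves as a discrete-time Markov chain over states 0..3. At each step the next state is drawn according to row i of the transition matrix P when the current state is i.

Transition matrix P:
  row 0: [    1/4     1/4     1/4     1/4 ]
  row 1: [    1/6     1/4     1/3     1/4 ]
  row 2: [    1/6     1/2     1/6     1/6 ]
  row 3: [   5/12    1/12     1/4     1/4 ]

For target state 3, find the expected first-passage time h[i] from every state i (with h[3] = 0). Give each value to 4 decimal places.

h = [4.3714, 4.4000, 4.7143, 0.0000]

First-step conditioning: h[3] = 0; for i ≠ 3, h[i] = 1 + Σ_k P[i][k]·h[k].
  h[0] = 1 + 1/4·h[0] + 1/4·h[1] + 1/4·h[2]
  h[1] = 1 + 1/6·h[0] + 1/4·h[1] + 1/3·h[2]
  h[2] = 1 + 1/6·h[0] + 1/2·h[1] + 1/6·h[2]
Solving the 3×3 linear system over states ≠ 3 gives exactly h = [153/35, 22/5, 33/7, 0] (h[3] = 0 is the target).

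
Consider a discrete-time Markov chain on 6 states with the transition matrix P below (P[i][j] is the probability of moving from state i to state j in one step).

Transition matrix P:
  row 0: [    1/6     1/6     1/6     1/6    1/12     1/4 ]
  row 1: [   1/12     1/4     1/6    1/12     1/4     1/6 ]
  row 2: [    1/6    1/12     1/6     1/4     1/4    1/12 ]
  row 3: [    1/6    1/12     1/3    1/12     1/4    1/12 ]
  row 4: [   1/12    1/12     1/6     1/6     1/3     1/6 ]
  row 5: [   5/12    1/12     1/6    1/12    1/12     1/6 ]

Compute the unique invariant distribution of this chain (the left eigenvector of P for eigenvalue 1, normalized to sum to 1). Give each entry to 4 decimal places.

π = [0.1774, 0.1177, 0.1913, 0.1477, 0.2126, 0.1532]

Balance equations π_j = Σ_i π_i·P[i][j]:
  π_0 = 1/6·π_0 + 1/12·π_1 + 1/6·π_2 + 1/6·π_3 + 1/12·π_4 + 5/12·π_5
  π_1 = 1/6·π_0 + 1/4·π_1 + 1/12·π_2 + 1/12·π_3 + 1/12·π_4 + 1/12·π_5
  π_2 = 1/6·π_0 + 1/6·π_1 + 1/6·π_2 + 1/3·π_3 + 1/6·π_4 + 1/6·π_5
  π_3 = 1/6·π_0 + 1/12·π_1 + 1/4·π_2 + 1/12·π_3 + 1/6·π_4 + 1/12·π_5
  π_4 = 1/12·π_0 + 1/4·π_1 + 1/4·π_2 + 1/4·π_3 + 1/3·π_4 + 1/12·π_5
  normalize: π_0 + π_1 + π_2 + π_3 + π_4 + π_5 = 1
Solving the linear system gives exactly π = [1241/6994, 1647/13988, 9365/48958, 3616/24479, 1487/6994, 2143/13988].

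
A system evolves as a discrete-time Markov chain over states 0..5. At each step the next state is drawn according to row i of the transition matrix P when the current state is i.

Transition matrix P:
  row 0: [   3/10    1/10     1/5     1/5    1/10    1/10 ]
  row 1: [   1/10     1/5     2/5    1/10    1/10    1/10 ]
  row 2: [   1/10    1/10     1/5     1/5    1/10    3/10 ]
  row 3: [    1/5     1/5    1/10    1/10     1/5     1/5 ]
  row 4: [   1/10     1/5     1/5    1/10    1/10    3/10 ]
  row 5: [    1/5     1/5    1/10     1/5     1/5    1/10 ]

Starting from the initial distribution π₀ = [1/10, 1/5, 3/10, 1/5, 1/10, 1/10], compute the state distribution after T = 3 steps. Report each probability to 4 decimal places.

t=0: π = [0.1000, 0.2000, 0.3000, 0.2000, 0.1000, 0.1000]
t=1: π = [0.1500, 0.1600, 0.2100, 0.1500, 0.1300, 0.2000]
t=2: π = [0.1650, 0.1640, 0.1970, 0.1560, 0.1350, 0.1830]
t=3: π = [0.1669, 0.1638, 0.1989, 0.1545, 0.1339, 0.1820]

π = [0.1669, 0.1638, 0.1989, 0.1545, 0.1339, 0.1820]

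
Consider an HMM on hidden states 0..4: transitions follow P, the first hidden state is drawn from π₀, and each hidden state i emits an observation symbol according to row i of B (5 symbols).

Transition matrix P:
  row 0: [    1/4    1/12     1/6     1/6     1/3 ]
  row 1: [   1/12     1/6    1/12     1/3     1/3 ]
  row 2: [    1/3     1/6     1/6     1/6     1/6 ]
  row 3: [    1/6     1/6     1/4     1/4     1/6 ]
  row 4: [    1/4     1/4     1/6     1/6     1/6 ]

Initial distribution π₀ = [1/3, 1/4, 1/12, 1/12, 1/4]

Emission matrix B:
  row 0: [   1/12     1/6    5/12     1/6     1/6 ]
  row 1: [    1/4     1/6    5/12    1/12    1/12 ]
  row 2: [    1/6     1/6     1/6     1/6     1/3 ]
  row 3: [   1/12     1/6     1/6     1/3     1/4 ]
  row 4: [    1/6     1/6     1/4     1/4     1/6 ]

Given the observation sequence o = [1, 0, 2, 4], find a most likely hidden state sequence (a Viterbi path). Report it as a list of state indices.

t=0: δ = [5.556e-02, 4.167e-02, 1.389e-02, 1.389e-02, 4.167e-02]  (obs o_0=1)
t=1: δ = [1.157e-03, 2.604e-03, 1.543e-03, 1.157e-03, 3.086e-03]  ψ = [0, 4, 0, 1, 0]  (obs o_1=0)
t=2: δ = [3.215e-04, 3.215e-04, 8.573e-05, 1.447e-04, 2.170e-04]  ψ = [4, 4, 4, 1, 1]  (obs o_2=2)
t=3: δ = [1.340e-05, 4.521e-06, 1.786e-05, 2.679e-05, 1.786e-05]  ψ = [0, 4, 0, 1, 0]  (obs o_3=4)
backtrack: best end state = 3; path = [0, 4, 1, 3]

path = [0, 4, 1, 3]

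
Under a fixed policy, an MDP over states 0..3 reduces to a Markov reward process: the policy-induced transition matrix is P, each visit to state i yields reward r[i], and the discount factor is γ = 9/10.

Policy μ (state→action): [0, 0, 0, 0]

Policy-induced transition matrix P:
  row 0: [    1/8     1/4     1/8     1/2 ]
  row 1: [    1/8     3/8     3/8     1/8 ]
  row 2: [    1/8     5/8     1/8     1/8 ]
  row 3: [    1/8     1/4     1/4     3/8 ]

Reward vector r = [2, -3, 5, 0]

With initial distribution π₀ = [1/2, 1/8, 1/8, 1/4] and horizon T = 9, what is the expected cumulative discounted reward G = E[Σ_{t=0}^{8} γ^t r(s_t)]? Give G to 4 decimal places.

t=0: π = [0.5000, 0.1250, 0.1250, 0.2500], E[r] = 1.2500, γ^t·E[r] = 1.250000, running G = 1.250000
t=1: π = [0.1250, 0.3125, 0.1875, 0.3750], E[r] = 0.2500, γ^t·E[r] = 0.225000, running G = 1.475000
t=2: π = [0.1250, 0.3594, 0.2500, 0.2656], E[r] = 0.4219, γ^t·E[r] = 0.341719, running G = 1.816719
t=3: π = [0.1250, 0.3887, 0.2480, 0.2383], E[r] = 0.3242, γ^t·E[r] = 0.236355, running G = 2.053074
t=4: π = [0.1250, 0.3916, 0.2520, 0.2314], E[r] = 0.3350, γ^t·E[r] = 0.219768, running G = 2.272842
t=5: π = [0.1250, 0.3934, 0.2518, 0.2297], E[r] = 0.3289, γ^t·E[r] = 0.194187, running G = 2.467029
t=6: π = [0.1250, 0.3936, 0.2521, 0.2293], E[r] = 0.3295, γ^t·E[r] = 0.175125, running G = 2.642154
t=7: π = [0.1250, 0.3937, 0.2521, 0.2292], E[r] = 0.3291, γ^t·E[r] = 0.157430, running G = 2.799584
t=8: π = [0.1250, 0.3937, 0.2521, 0.2292], E[r] = 0.3292, γ^t·E[r] = 0.141705, running G = 2.941290

G = 2.9413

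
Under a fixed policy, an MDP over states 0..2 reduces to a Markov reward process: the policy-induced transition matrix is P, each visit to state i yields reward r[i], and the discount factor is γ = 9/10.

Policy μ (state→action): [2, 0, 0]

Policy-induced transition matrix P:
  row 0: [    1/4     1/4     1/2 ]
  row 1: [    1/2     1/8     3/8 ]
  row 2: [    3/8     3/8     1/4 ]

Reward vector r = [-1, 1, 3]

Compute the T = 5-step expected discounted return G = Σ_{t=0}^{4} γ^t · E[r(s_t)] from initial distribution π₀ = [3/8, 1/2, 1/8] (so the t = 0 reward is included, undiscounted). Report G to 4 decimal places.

G = 3.6838

t=0: π = [0.3750, 0.5000, 0.1250], E[r] = 0.5000, γ^t·E[r] = 0.500000, running G = 0.500000
t=1: π = [0.3906, 0.2031, 0.4063], E[r] = 1.0313, γ^t·E[r] = 0.928125, running G = 1.428125
t=2: π = [0.3516, 0.2754, 0.3730], E[r] = 1.0430, γ^t·E[r] = 0.844805, running G = 2.272930
t=3: π = [0.3655, 0.2622, 0.3723], E[r] = 1.0137, γ^t·E[r] = 0.738967, running G = 3.011896
t=4: π = [0.3621, 0.2638, 0.3741], E[r] = 1.0241, γ^t·E[r] = 0.671918, running G = 3.683814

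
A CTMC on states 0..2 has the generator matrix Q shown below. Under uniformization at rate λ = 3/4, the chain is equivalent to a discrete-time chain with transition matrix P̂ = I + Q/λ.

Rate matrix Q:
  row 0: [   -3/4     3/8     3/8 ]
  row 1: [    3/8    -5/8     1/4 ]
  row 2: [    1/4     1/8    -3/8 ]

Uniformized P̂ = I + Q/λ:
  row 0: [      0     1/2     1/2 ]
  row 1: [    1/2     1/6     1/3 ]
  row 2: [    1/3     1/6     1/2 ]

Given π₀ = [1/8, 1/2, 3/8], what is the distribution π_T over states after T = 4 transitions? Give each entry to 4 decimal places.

t=0: π = [0.1250, 0.5000, 0.3750]
t=1: π = [0.3750, 0.2083, 0.4167]
t=2: π = [0.2431, 0.2917, 0.4653]
t=3: π = [0.3009, 0.2477, 0.4514]
t=4: π = [0.2743, 0.2670, 0.4587]

π = [0.2743, 0.2670, 0.4587]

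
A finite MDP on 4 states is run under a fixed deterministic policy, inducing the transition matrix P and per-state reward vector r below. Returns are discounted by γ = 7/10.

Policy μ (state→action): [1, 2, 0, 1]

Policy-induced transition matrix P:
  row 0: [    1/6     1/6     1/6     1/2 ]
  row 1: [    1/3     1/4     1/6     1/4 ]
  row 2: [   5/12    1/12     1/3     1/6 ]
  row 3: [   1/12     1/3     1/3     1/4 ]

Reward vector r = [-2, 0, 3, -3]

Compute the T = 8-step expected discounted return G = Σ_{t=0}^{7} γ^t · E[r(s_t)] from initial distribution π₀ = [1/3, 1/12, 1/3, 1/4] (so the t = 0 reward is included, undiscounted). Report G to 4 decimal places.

G = -1.6671

t=0: π = [0.3333, 0.0833, 0.3333, 0.2500], E[r] = -0.4167, γ^t·E[r] = -0.416667, running G = -0.416667
t=1: π = [0.2431, 0.1875, 0.2639, 0.3056], E[r] = -0.6111, γ^t·E[r] = -0.427778, running G = -0.844444
t=2: π = [0.2384, 0.2112, 0.2616, 0.2888], E[r] = -0.5584, γ^t·E[r] = -0.273640, running G = -1.118084
t=3: π = [0.2432, 0.2106, 0.2584, 0.2878], E[r] = -0.5747, γ^t·E[r] = -0.197106, running G = -1.315190
t=4: π = [0.2424, 0.2107, 0.2577, 0.2893], E[r] = -0.5795, γ^t·E[r] = -0.139129, running G = -1.454320
t=5: π = [0.2421, 0.2110, 0.2578, 0.2891], E[r] = -0.5781, γ^t·E[r] = -0.097156, running G = -1.551475
t=6: π = [0.2422, 0.2109, 0.2578, 0.2890], E[r] = -0.5780, γ^t·E[r] = -0.068003, running G = -1.619479
t=7: π = [0.2422, 0.2109, 0.2578, 0.2891], E[r] = -0.5781, γ^t·E[r] = -0.047613, running G = -1.667091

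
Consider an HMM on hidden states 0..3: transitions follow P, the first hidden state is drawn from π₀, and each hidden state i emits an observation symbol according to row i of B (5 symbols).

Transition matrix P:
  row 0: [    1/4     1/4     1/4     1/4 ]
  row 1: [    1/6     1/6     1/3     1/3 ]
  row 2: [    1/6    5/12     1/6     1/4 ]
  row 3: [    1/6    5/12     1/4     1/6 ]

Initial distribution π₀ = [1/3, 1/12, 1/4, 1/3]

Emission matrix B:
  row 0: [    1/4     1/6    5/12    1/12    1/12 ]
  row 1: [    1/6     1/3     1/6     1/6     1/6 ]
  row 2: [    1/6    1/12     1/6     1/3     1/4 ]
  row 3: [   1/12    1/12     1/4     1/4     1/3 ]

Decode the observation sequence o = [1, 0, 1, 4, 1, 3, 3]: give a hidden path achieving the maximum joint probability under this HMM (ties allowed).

t=0: δ = [5.556e-02, 2.778e-02, 2.083e-02, 2.778e-02]  (obs o_0=1)
t=1: δ = [3.472e-03, 2.315e-03, 2.315e-03, 1.157e-03]  ψ = [0, 0, 0, 0]  (obs o_1=0)
t=2: δ = [1.447e-04, 3.215e-04, 7.234e-05, 7.234e-05]  ψ = [0, 2, 0, 0]  (obs o_2=1)
t=3: δ = [4.465e-06, 8.931e-06, 2.679e-05, 3.572e-05]  ψ = [1, 1, 1, 1]  (obs o_3=4)
t=4: δ = [9.923e-07, 4.961e-06, 7.442e-07, 5.582e-07]  ψ = [3, 3, 3, 2]  (obs o_4=1)
t=5: δ = [6.891e-08, 1.378e-07, 5.513e-07, 4.135e-07]  ψ = [1, 1, 1, 1]  (obs o_5=3)
t=6: δ = [7.657e-09, 3.828e-08, 3.445e-08, 3.445e-08]  ψ = [2, 2, 3, 2]  (obs o_6=3)
backtrack: best end state = 1; path = [0, 2, 1, 3, 1, 2, 1]

path = [0, 2, 1, 3, 1, 2, 1]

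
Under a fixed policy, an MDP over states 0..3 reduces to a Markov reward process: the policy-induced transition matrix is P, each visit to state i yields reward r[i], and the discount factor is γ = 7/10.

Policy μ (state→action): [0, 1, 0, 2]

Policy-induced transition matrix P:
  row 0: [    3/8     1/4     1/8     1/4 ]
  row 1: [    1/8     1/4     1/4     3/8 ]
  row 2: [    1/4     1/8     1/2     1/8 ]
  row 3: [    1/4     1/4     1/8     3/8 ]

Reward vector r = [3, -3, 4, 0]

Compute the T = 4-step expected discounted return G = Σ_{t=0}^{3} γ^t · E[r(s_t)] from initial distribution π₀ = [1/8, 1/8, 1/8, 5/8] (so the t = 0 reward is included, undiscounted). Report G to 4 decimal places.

G = 1.8934

t=0: π = [0.1250, 0.1250, 0.1250, 0.6250], E[r] = 0.5000, γ^t·E[r] = 0.500000, running G = 0.500000
t=1: π = [0.2500, 0.2344, 0.1875, 0.3281], E[r] = 0.7969, γ^t·E[r] = 0.557813, running G = 1.057813
t=2: π = [0.2520, 0.2266, 0.2246, 0.2969], E[r] = 0.9746, γ^t·E[r] = 0.477559, running G = 1.535371
t=3: π = [0.2532, 0.2219, 0.2375, 0.2874], E[r] = 1.0439, γ^t·E[r] = 0.358073, running G = 1.893444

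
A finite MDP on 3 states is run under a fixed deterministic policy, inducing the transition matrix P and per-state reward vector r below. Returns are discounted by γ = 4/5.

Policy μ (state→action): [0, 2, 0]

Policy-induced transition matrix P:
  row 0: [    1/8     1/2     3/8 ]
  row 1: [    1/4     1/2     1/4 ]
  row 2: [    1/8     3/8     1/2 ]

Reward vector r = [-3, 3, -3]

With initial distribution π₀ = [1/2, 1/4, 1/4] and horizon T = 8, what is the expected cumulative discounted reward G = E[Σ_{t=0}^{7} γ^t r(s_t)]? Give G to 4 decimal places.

t=0: π = [0.5000, 0.2500, 0.2500], E[r] = -1.5000, γ^t·E[r] = -1.500000, running G = -1.500000
t=1: π = [0.1563, 0.4688, 0.3750], E[r] = -0.1875, γ^t·E[r] = -0.150000, running G = -1.650000
t=2: π = [0.1836, 0.4531, 0.3633], E[r] = -0.2813, γ^t·E[r] = -0.180000, running G = -1.830000
t=3: π = [0.1816, 0.4546, 0.3638], E[r] = -0.2725, γ^t·E[r] = -0.139500, running G = -1.969500
t=4: π = [0.1818, 0.4545, 0.3636], E[r] = -0.2728, γ^t·E[r] = -0.111750, running G = -2.081250
t=5: π = [0.1818, 0.4545, 0.3636], E[r] = -0.2727, γ^t·E[r] = -0.089370, running G = -2.170620
t=6: π = [0.1818, 0.4545, 0.3636], E[r] = -0.2727, γ^t·E[r] = -0.071495, running G = -2.242115
t=7: π = [0.1818, 0.4545, 0.3636], E[r] = -0.2727, γ^t·E[r] = -0.057195, running G = -2.299310

G = -2.2993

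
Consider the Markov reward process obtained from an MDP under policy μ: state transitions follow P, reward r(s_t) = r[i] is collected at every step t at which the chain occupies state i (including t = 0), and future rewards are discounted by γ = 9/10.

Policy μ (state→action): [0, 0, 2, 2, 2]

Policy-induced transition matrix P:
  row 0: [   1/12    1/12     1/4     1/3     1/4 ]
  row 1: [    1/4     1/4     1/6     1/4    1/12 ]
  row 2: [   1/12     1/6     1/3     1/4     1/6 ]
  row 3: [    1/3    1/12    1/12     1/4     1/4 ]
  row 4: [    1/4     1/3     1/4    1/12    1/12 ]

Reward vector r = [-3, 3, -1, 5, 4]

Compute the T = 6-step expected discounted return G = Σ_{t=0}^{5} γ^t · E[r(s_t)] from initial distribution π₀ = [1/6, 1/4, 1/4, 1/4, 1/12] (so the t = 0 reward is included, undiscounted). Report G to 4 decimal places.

G = 7.4809

t=0: π = [0.1667, 0.2500, 0.2500, 0.2500, 0.0833], E[r] = 1.5833, γ^t·E[r] = 1.583333, running G = 1.583333
t=1: π = [0.2014, 0.1667, 0.2083, 0.2500, 0.1736], E[r] = 1.6319, γ^t·E[r] = 1.468750, running G = 3.052083
t=2: π = [0.2025, 0.1719, 0.2118, 0.2378, 0.1759], E[r] = 1.5891, γ^t·E[r] = 1.287188, running G = 4.339271
t=3: π = [0.2008, 0.1736, 0.2137, 0.2376, 0.1744], E[r] = 1.5902, γ^t·E[r] = 1.159242, running G = 5.498513
t=4: π = [0.2007, 0.1737, 0.2137, 0.2377, 0.1742], E[r] = 1.5902, γ^t·E[r] = 1.043336, running G = 6.541849
t=5: π = [0.2007, 0.1736, 0.2137, 0.2377, 0.1742], E[r] = 1.5903, γ^t·E[r] = 0.939068, running G = 7.480918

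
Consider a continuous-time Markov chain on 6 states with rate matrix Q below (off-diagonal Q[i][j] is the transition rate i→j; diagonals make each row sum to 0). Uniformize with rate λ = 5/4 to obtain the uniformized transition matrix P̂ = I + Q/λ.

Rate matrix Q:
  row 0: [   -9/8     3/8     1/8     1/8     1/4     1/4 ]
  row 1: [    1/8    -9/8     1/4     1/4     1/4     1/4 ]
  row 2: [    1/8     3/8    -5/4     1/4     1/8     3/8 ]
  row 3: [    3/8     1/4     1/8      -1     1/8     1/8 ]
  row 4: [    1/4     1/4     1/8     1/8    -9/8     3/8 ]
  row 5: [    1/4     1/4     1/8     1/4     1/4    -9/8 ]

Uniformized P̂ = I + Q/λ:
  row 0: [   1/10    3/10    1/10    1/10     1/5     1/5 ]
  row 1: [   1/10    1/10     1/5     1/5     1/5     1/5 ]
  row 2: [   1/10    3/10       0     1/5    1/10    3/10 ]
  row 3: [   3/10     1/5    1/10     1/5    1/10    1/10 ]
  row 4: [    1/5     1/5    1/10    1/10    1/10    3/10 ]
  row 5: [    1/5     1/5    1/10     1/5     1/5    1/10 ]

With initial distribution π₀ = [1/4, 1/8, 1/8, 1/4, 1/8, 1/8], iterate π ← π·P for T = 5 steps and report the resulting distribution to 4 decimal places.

t=0: π = [0.2500, 0.1250, 0.1250, 0.2500, 0.1250, 0.1250]
t=1: π = [0.1750, 0.2250, 0.1000, 0.1625, 0.1500, 0.1875]
t=2: π = [0.1663, 0.2050, 0.1125, 0.1675, 0.1588, 0.1900]
t=3: π = [0.1684, 0.2074, 0.1093, 0.1675, 0.1561, 0.1914]
t=4: π = [0.1683, 0.2070, 0.1098, 0.1676, 0.1567, 0.1907]
t=5: π = [0.1682, 0.2071, 0.1097, 0.1675, 0.1566, 0.1908]

π = [0.1682, 0.2071, 0.1097, 0.1675, 0.1566, 0.1908]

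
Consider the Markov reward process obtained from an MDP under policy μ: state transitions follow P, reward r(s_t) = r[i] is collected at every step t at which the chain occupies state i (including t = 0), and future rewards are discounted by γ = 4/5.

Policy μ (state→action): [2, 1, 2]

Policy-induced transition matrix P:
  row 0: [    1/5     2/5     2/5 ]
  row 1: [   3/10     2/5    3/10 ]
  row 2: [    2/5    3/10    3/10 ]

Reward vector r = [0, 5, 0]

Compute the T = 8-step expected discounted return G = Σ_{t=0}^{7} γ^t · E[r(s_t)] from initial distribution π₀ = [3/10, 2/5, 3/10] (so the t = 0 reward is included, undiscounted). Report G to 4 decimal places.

t=0: π = [0.3000, 0.4000, 0.3000], E[r] = 2.0000, γ^t·E[r] = 2.000000, running G = 2.000000
t=1: π = [0.3000, 0.3700, 0.3300], E[r] = 1.8500, γ^t·E[r] = 1.480000, running G = 3.480000
t=2: π = [0.3030, 0.3670, 0.3300], E[r] = 1.8350, γ^t·E[r] = 1.174400, running G = 4.654400
t=3: π = [0.3027, 0.3670, 0.3303], E[r] = 1.8350, γ^t·E[r] = 0.939520, running G = 5.593920
t=4: π = [0.3028, 0.3670, 0.3303], E[r] = 1.8349, γ^t·E[r] = 0.751555, running G = 6.345475
t=5: π = [0.3028, 0.3670, 0.3303], E[r] = 1.8349, γ^t·E[r] = 0.601249, running G = 6.946723
t=6: π = [0.3028, 0.3670, 0.3303], E[r] = 1.8349, γ^t·E[r] = 0.480998, running G = 7.427721
t=7: π = [0.3028, 0.3670, 0.3303], E[r] = 1.8349, γ^t·E[r] = 0.384799, running G = 7.812520

G = 7.8125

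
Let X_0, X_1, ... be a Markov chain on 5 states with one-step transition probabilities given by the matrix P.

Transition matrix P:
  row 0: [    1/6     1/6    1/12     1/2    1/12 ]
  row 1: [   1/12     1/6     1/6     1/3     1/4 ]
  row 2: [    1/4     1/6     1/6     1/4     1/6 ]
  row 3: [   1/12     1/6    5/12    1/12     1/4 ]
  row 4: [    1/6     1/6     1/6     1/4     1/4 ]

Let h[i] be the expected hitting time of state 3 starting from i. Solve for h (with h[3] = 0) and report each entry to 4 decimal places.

h = [2.4625, 3.0706, 3.2080, 0.0000, 3.2758]

First-step conditioning: h[3] = 0; for i ≠ 3, h[i] = 1 + Σ_k P[i][k]·h[k].
  h[0] = 1 + 1/6·h[0] + 1/6·h[1] + 1/12·h[2] + 1/12·h[4]
  h[1] = 1 + 1/12·h[0] + 1/6·h[1] + 1/6·h[2] + 1/4·h[4]
  h[2] = 1 + 1/4·h[0] + 1/6·h[1] + 1/6·h[2] + 1/6·h[4]
  h[4] = 1 + 1/6·h[0] + 1/6·h[1] + 1/6·h[2] + 1/4·h[4]
Solving the 4×4 linear system over states ≠ 3 gives exactly h = [7848/3187, 9786/3187, 10224/3187, 0, 10440/3187] (h[3] = 0 is the target).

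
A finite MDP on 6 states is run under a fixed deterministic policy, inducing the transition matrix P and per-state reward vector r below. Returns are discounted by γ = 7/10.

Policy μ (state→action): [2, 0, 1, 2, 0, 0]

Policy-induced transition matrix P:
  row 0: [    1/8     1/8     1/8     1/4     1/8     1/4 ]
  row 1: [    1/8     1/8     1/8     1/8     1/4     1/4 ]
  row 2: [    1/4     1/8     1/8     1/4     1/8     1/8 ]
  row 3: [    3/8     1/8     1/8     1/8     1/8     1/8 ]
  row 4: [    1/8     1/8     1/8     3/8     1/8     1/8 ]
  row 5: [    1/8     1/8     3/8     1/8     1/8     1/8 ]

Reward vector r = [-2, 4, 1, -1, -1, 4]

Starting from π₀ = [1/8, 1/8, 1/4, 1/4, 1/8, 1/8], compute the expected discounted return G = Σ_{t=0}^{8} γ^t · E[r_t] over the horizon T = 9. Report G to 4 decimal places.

G = 1.8599

t=0: π = [0.1250, 0.1250, 0.2500, 0.2500, 0.1250, 0.1250], E[r] = 0.6250, γ^t·E[r] = 0.625000, running G = 0.625000
t=1: π = [0.2188, 0.1250, 0.1563, 0.2031, 0.1406, 0.1563], E[r] = 0.5000, γ^t·E[r] = 0.350000, running G = 0.975000
t=2: π = [0.1953, 0.1250, 0.1641, 0.2070, 0.1406, 0.1680], E[r] = 0.5977, γ^t·E[r] = 0.292852, running G = 1.267852
t=3: π = [0.1973, 0.1250, 0.1670, 0.2051, 0.1406, 0.1650], E[r] = 0.5869, γ^t·E[r] = 0.201312, running G = 1.469163
t=4: π = [0.1971, 0.1250, 0.1663, 0.2057, 0.1406, 0.1653], E[r] = 0.5868, γ^t·E[r] = 0.140889, running G = 1.610052
t=5: π = [0.1972, 0.1250, 0.1663, 0.2056, 0.1406, 0.1653], E[r] = 0.5868, γ^t·E[r] = 0.098620, running G = 1.708671
t=6: π = [0.1972, 0.1250, 0.1663, 0.2056, 0.1406, 0.1653], E[r] = 0.5868, γ^t·E[r] = 0.069040, running G = 1.777711
t=7: π = [0.1972, 0.1250, 0.1663, 0.2056, 0.1406, 0.1653], E[r] = 0.5868, γ^t·E[r] = 0.048327, running G = 1.826038
t=8: π = [0.1972, 0.1250, 0.1663, 0.2056, 0.1406, 0.1653], E[r] = 0.5868, γ^t·E[r] = 0.033829, running G = 1.859866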